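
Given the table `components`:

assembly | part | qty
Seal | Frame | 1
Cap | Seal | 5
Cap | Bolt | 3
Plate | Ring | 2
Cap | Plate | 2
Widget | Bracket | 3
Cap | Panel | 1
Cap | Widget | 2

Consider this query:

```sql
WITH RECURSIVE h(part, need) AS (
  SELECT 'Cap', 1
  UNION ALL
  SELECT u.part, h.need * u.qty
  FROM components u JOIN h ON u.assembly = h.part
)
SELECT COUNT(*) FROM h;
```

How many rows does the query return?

9

Base: (Cap, need=1).
Iteration 1: components of {Cap} -> Bolt = 1*3 = 3, Panel = 1*1 = 1, Plate = 1*2 = 2, Seal = 1*5 = 5, Widget = 1*2 = 2.
Iteration 2: components of {Bolt,Panel,Plate,Seal,Widget} -> Bracket = 2*3 = 6, Frame = 5*1 = 5, Ring = 2*2 = 4.
Iteration 3: no further components; recursion stops.
Total rows emitted: 9.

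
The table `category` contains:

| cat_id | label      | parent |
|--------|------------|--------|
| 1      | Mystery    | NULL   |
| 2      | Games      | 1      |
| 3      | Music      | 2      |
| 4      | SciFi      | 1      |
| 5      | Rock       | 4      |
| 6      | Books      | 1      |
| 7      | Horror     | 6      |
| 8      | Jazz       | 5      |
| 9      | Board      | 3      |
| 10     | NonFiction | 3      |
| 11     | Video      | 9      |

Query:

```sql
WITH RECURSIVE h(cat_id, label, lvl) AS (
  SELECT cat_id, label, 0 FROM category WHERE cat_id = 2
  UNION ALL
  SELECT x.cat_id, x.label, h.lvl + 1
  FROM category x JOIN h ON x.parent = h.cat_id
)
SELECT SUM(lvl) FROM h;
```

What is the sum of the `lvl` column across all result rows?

Base: cat_id=2 (Games) at lvl 0.
Iteration 1: rows with parent in {2} -> Music (id 3, lvl 1).
Iteration 2: rows with parent in {3} -> Board (id 9, lvl 2), NonFiction (id 10, lvl 2).
Iteration 3: rows with parent in {9,10} -> Video (id 11, lvl 3).
Iteration 4: no rows with parent in {11}; recursion stops.
SUM(lvl) = 0 + 1 + 2 + 2 + 3 = 8.

8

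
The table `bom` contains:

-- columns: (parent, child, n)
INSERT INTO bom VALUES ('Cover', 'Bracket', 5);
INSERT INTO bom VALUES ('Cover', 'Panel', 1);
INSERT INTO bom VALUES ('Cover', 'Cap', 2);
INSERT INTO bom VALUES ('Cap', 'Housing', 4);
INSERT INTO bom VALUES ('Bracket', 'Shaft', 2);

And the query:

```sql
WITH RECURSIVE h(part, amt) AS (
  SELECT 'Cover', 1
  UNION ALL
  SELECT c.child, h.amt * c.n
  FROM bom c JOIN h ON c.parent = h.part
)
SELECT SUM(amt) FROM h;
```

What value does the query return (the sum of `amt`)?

27

Base: (Cover, amt=1).
Iteration 1: components of {Cover} -> Bracket = 1*5 = 5, Cap = 1*2 = 2, Panel = 1*1 = 1.
Iteration 2: components of {Bracket,Cap,Panel} -> Housing = 2*4 = 8, Shaft = 5*2 = 10.
Iteration 3: no further components; recursion stops.
SUM(amt) = 1 + 5 + 1 + 2 + 10 + 8 = 27.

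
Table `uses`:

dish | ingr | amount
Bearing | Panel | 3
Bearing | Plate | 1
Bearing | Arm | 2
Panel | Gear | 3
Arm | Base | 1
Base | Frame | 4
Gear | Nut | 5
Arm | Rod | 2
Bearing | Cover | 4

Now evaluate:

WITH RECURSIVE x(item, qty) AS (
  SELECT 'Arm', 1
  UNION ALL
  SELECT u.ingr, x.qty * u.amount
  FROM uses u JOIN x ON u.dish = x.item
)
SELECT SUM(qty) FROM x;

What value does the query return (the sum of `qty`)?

Base: (Arm, qty=1).
Iteration 1: components of {Arm} -> Base = 1*1 = 1, Rod = 1*2 = 2.
Iteration 2: components of {Base,Rod} -> Frame = 1*4 = 4.
Iteration 3: no further components; recursion stops.
SUM(qty) = 1 + 1 + 2 + 4 = 8.

8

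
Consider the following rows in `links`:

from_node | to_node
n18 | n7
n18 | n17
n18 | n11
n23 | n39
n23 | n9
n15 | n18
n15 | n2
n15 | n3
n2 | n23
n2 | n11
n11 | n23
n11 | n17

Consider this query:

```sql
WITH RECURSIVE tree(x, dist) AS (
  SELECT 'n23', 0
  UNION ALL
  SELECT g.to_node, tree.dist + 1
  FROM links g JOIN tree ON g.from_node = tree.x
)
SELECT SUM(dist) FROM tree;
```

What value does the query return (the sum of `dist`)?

2

Base: (n23, dist=0).
Iteration 1: edges from {n23} -> (n39, dist=1), (n9, dist=1).
Iteration 2: no outgoing edges from {n39,n9}; recursion stops.
SUM(dist) = 0 + 1 + 1 = 2.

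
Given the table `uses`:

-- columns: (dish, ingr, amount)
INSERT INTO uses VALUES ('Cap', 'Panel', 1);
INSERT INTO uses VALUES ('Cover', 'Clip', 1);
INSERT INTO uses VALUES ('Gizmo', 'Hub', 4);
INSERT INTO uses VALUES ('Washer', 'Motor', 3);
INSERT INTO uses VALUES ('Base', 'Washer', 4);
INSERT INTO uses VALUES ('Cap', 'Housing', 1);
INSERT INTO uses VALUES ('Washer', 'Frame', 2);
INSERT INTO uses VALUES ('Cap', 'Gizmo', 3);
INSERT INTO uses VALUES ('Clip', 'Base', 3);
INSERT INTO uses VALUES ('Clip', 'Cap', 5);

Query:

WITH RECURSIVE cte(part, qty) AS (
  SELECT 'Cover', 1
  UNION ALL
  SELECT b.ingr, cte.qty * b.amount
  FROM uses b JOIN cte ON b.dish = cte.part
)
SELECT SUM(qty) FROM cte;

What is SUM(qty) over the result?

167

Base: (Cover, qty=1).
Iteration 1: components of {Cover} -> Clip = 1*1 = 1.
Iteration 2: components of {Clip} -> Base = 1*3 = 3, Cap = 1*5 = 5.
Iteration 3: components of {Base,Cap} -> Gizmo = 5*3 = 15, Housing = 5*1 = 5, Panel = 5*1 = 5, Washer = 3*4 = 12.
Iteration 4: components of {Gizmo,Housing,Panel,Washer} -> Frame = 12*2 = 24, Hub = 15*4 = 60, Motor = 12*3 = 36.
Iteration 5: no further components; recursion stops.
SUM(qty) = 1 + 1 + 5 + 3 + 5 + 5 + 15 + 12 + 60 + 24 + 36 = 167.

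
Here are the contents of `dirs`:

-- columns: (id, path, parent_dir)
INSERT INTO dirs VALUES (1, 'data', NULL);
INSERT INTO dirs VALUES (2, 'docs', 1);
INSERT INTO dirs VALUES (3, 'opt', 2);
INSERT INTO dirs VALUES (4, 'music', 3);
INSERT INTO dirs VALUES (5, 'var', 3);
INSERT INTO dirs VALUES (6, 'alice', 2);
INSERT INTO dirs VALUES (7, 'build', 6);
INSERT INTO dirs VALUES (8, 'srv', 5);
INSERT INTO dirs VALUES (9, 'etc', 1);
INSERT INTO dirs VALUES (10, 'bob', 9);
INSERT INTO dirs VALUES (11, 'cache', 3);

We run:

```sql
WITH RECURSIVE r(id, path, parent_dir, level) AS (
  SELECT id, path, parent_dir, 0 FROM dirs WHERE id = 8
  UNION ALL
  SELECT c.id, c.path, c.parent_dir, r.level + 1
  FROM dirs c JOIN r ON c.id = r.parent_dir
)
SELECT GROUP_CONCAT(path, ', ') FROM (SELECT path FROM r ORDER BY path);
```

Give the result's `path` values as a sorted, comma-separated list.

Base: id=8 (srv), parent_dir=5, level 0.
Iteration 1: join on id=5 -> var (id 5, parent_dir=3, level 1).
Iteration 2: join on id=3 -> opt (id 3, parent_dir=2, level 2).
Iteration 3: join on id=2 -> docs (id 2, parent_dir=1, level 3).
Iteration 4: join on id=1 -> data (id 1, parent_dir=NULL, level 4).
Iteration 5: parent_dir is NULL; no match; recursion stops.

data, docs, opt, srv, var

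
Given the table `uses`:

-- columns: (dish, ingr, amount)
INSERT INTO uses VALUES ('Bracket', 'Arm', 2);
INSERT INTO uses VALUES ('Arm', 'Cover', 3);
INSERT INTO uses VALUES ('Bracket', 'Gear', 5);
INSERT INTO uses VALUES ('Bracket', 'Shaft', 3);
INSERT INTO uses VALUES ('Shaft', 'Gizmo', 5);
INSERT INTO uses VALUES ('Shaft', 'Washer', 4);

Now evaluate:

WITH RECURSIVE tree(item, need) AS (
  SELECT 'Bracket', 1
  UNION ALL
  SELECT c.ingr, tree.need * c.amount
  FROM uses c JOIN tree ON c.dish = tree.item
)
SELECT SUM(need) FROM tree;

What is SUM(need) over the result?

Base: (Bracket, need=1).
Iteration 1: components of {Bracket} -> Arm = 1*2 = 2, Gear = 1*5 = 5, Shaft = 1*3 = 3.
Iteration 2: components of {Arm,Gear,Shaft} -> Cover = 2*3 = 6, Gizmo = 3*5 = 15, Washer = 3*4 = 12.
Iteration 3: no further components; recursion stops.
SUM(need) = 1 + 2 + 5 + 3 + 6 + 15 + 12 = 44.

44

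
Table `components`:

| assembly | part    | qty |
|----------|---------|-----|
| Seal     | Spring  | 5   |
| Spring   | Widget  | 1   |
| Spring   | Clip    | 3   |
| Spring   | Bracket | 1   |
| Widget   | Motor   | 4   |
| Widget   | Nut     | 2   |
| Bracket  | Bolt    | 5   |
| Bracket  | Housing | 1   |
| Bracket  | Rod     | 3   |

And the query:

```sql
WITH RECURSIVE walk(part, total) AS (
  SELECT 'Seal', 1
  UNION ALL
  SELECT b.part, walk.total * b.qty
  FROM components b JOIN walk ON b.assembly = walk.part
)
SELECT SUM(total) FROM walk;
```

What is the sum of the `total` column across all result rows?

106

Base: (Seal, total=1).
Iteration 1: components of {Seal} -> Spring = 1*5 = 5.
Iteration 2: components of {Spring} -> Bracket = 5*1 = 5, Clip = 5*3 = 15, Widget = 5*1 = 5.
Iteration 3: components of {Bracket,Clip,Widget} -> Bolt = 5*5 = 25, Housing = 5*1 = 5, Motor = 5*4 = 20, Nut = 5*2 = 10, Rod = 5*3 = 15.
Iteration 4: no further components; recursion stops.
SUM(total) = 1 + 5 + 5 + 15 + 5 + 20 + 10 + 25 + 5 + 15 = 106.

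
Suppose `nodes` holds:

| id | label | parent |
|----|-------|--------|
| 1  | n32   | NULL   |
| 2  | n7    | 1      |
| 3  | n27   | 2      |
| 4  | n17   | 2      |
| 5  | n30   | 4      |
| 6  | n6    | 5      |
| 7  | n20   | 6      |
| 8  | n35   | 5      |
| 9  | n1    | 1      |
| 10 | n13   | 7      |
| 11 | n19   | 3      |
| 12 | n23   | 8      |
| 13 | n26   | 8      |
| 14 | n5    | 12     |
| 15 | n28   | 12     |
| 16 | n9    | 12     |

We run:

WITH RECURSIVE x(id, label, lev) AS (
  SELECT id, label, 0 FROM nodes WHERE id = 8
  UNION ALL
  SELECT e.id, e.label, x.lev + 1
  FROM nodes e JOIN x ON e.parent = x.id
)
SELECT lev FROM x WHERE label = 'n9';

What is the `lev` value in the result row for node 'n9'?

Base: id=8 (n35) at lev 0.
Iteration 1: rows with parent in {8} -> n23 (id 12, lev 1), n26 (id 13, lev 1).
Iteration 2: rows with parent in {12,13} -> n5 (id 14, lev 2), n28 (id 15, lev 2), n9 (id 16, lev 2).
Iteration 3: no rows with parent in {14,15,16}; recursion stops.

2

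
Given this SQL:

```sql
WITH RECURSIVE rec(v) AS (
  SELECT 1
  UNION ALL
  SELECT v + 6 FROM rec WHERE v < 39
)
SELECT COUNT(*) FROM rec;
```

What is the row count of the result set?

Base: v=1.
Iteration 1: 1 < 39 holds -> v = 1 + 6 = 7.
Iteration 2: 7 < 39 holds -> v = 7 + 6 = 13.
Iteration 3: 13 < 39 holds -> v = 13 + 6 = 19.
Iteration 4: 19 < 39 holds -> v = 19 + 6 = 25.
Iteration 5: 25 < 39 holds -> v = 25 + 6 = 31.
Iteration 6: 31 < 39 holds -> v = 31 + 6 = 37.
Iteration 7: 37 < 39 holds -> v = 37 + 6 = 43.
Iteration 8: 43 < 39 fails; recursion stops.
Total rows emitted: 8.

8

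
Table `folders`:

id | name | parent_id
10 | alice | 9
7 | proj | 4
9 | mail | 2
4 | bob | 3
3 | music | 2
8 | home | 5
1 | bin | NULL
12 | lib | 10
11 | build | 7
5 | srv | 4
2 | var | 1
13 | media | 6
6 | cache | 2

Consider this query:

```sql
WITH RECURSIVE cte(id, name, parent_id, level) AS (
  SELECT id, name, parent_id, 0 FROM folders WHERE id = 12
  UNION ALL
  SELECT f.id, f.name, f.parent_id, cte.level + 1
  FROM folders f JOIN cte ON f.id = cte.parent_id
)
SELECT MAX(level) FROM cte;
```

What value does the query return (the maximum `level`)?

4

Base: id=12 (lib), parent_id=10, level 0.
Iteration 1: join on id=10 -> alice (id 10, parent_id=9, level 1).
Iteration 2: join on id=9 -> mail (id 9, parent_id=2, level 2).
Iteration 3: join on id=2 -> var (id 2, parent_id=1, level 3).
Iteration 4: join on id=1 -> bin (id 1, parent_id=NULL, level 4).
Iteration 5: parent_id is NULL; no match; recursion stops.
level values: 0, 1, 2, 3, 4; the maximum is 4.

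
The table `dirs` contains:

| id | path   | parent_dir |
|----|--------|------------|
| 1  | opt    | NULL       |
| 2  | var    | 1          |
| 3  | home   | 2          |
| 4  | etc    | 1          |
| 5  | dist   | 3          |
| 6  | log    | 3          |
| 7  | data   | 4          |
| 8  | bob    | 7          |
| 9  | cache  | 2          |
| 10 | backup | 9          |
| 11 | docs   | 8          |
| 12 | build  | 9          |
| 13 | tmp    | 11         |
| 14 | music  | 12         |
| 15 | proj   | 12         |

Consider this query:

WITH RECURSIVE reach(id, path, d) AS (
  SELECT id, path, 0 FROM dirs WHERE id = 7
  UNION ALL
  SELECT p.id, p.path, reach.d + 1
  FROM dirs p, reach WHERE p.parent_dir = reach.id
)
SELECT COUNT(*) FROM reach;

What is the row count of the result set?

4

Base: id=7 (data) at d 0.
Iteration 1: rows with parent_dir in {7} -> bob (id 8, d 1).
Iteration 2: rows with parent_dir in {8} -> docs (id 11, d 2).
Iteration 3: rows with parent_dir in {11} -> tmp (id 13, d 3).
Iteration 4: no rows with parent_dir in {13}; recursion stops.
Total rows emitted: 4.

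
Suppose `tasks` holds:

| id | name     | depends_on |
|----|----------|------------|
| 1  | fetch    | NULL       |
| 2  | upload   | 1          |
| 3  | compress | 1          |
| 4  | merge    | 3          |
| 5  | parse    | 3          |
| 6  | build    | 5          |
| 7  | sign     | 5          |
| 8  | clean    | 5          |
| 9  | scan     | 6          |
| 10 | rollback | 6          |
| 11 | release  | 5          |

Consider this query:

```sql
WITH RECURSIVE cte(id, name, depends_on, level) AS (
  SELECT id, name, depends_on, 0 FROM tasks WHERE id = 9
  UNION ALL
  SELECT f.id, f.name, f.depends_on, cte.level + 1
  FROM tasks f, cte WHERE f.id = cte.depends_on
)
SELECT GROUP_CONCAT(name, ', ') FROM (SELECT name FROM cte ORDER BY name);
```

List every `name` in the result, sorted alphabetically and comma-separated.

Base: id=9 (scan), depends_on=6, level 0.
Iteration 1: join on id=6 -> build (id 6, depends_on=5, level 1).
Iteration 2: join on id=5 -> parse (id 5, depends_on=3, level 2).
Iteration 3: join on id=3 -> compress (id 3, depends_on=1, level 3).
Iteration 4: join on id=1 -> fetch (id 1, depends_on=NULL, level 4).
Iteration 5: depends_on is NULL; no match; recursion stops.

build, compress, fetch, parse, scan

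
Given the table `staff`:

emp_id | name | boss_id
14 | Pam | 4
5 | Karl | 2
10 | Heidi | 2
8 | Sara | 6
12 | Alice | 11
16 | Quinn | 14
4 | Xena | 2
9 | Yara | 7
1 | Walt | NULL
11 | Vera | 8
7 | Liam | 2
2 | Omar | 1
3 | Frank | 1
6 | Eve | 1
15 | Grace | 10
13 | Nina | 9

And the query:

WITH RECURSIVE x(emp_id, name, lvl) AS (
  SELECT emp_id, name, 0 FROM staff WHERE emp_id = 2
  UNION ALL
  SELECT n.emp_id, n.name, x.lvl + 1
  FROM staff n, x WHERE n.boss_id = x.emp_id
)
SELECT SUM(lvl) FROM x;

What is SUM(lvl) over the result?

Base: emp_id=2 (Omar) at lvl 0.
Iteration 1: rows with boss_id in {2} -> Xena (id 4, lvl 1), Karl (id 5, lvl 1), Liam (id 7, lvl 1), Heidi (id 10, lvl 1).
Iteration 2: rows with boss_id in {4,5,7,10} -> Yara (id 9, lvl 2), Pam (id 14, lvl 2), Grace (id 15, lvl 2).
Iteration 3: rows with boss_id in {9,14,15} -> Nina (id 13, lvl 3), Quinn (id 16, lvl 3).
Iteration 4: no rows with boss_id in {13,16}; recursion stops.
SUM(lvl) = 0 + 1 + 1 + 1 + 1 + 2 + 2 + 2 + 3 + 3 = 16.

16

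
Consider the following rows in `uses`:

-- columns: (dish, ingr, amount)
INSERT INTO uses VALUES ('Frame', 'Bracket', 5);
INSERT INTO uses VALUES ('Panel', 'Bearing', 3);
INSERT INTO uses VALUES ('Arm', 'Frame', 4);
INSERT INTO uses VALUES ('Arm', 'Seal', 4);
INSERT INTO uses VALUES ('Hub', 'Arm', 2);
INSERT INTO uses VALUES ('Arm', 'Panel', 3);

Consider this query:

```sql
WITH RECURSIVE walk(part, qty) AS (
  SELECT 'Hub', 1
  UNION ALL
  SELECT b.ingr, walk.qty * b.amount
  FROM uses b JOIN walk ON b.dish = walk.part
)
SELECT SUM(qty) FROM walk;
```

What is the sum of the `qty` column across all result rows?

Base: (Hub, qty=1).
Iteration 1: components of {Hub} -> Arm = 1*2 = 2.
Iteration 2: components of {Arm} -> Frame = 2*4 = 8, Panel = 2*3 = 6, Seal = 2*4 = 8.
Iteration 3: components of {Frame,Panel,Seal} -> Bearing = 6*3 = 18, Bracket = 8*5 = 40.
Iteration 4: no further components; recursion stops.
SUM(qty) = 1 + 2 + 8 + 8 + 6 + 40 + 18 = 83.

83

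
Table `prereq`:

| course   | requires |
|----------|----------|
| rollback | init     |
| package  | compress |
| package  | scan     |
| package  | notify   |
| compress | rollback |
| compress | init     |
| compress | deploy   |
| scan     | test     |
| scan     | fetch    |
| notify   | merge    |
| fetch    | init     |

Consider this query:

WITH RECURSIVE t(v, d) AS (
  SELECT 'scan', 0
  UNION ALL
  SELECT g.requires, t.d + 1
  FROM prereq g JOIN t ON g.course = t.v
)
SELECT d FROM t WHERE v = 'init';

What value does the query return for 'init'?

Base: (scan, d=0).
Iteration 1: edges from {scan} -> (fetch, d=1), (test, d=1).
Iteration 2: edges from {fetch,test} -> (init, d=2).
Iteration 3: no outgoing edges from {init}; recursion stops.

2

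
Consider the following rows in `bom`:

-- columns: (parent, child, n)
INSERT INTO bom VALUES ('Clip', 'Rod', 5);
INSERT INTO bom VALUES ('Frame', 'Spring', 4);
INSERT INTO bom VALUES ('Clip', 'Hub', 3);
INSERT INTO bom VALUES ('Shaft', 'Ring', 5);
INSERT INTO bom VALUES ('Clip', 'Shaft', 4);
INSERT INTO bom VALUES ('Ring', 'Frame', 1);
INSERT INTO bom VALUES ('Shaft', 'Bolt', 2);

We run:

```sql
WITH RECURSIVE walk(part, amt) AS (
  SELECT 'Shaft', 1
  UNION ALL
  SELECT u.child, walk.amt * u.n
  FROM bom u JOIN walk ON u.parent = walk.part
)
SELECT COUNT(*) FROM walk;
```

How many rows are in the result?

Base: (Shaft, amt=1).
Iteration 1: components of {Shaft} -> Bolt = 1*2 = 2, Ring = 1*5 = 5.
Iteration 2: components of {Bolt,Ring} -> Frame = 5*1 = 5.
Iteration 3: components of {Frame} -> Spring = 5*4 = 20.
Iteration 4: no further components; recursion stops.
Total rows emitted: 5.

5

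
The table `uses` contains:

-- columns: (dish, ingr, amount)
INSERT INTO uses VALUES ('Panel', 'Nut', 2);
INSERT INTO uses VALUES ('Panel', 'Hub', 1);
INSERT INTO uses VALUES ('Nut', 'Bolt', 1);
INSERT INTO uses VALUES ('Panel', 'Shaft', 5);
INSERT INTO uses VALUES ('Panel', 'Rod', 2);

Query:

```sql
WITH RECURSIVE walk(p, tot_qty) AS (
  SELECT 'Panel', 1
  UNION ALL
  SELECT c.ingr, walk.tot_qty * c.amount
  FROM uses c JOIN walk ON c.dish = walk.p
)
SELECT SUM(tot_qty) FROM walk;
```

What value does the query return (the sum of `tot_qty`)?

Base: (Panel, tot_qty=1).
Iteration 1: components of {Panel} -> Hub = 1*1 = 1, Nut = 1*2 = 2, Rod = 1*2 = 2, Shaft = 1*5 = 5.
Iteration 2: components of {Hub,Nut,Rod,Shaft} -> Bolt = 2*1 = 2.
Iteration 3: no further components; recursion stops.
SUM(tot_qty) = 1 + 2 + 1 + 5 + 2 + 2 = 13.

13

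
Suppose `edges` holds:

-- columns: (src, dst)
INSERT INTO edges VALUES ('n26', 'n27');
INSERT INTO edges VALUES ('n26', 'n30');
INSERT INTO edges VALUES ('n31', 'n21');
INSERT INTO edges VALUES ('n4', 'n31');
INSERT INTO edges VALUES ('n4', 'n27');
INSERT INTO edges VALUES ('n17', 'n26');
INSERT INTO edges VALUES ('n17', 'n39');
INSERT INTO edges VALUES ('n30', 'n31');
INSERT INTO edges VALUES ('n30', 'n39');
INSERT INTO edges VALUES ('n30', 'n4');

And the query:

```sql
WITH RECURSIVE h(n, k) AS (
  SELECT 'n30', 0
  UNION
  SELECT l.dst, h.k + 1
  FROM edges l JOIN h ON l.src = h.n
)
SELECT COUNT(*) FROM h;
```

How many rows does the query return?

Base: (n30, k=0).
Iteration 1: edges from {n30} -> (n31, k=1), (n39, k=1), (n4, k=1).
Iteration 2: edges from {n31,n39,n4} -> (n21, k=2), (n27, k=2), (n31, k=2).
Iteration 3: edges from {n21,n27,n31} -> (n21, k=3).
Iteration 4: no outgoing edges from {n21}; recursion stops.
Total rows emitted: 8.

8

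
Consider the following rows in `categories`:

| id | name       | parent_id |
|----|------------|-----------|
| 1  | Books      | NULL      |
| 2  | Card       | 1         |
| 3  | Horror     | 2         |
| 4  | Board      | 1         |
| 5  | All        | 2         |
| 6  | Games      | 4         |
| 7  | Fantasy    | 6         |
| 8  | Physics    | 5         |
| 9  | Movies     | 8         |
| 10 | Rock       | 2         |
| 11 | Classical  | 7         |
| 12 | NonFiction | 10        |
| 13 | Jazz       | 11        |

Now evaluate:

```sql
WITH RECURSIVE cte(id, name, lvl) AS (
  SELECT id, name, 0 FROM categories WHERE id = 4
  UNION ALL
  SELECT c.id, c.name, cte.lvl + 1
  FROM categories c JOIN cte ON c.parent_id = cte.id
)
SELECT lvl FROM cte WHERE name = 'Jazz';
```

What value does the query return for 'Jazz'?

Base: id=4 (Board) at lvl 0.
Iteration 1: rows with parent_id in {4} -> Games (id 6, lvl 1).
Iteration 2: rows with parent_id in {6} -> Fantasy (id 7, lvl 2).
Iteration 3: rows with parent_id in {7} -> Classical (id 11, lvl 3).
Iteration 4: rows with parent_id in {11} -> Jazz (id 13, lvl 4).
Iteration 5: no rows with parent_id in {13}; recursion stops.

4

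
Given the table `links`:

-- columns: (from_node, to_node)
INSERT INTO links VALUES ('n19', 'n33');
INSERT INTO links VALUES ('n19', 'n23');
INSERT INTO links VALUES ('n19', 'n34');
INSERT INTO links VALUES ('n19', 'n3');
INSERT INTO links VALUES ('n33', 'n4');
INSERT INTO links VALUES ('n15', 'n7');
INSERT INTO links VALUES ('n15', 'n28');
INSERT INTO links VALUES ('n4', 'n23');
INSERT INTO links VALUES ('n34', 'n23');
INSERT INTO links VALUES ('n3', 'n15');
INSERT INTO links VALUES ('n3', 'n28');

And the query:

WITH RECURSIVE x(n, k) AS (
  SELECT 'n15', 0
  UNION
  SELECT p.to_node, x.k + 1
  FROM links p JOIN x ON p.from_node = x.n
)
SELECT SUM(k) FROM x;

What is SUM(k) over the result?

2

Base: (n15, k=0).
Iteration 1: edges from {n15} -> (n28, k=1), (n7, k=1).
Iteration 2: no outgoing edges from {n28,n7}; recursion stops.
SUM(k) = 0 + 1 + 1 = 2.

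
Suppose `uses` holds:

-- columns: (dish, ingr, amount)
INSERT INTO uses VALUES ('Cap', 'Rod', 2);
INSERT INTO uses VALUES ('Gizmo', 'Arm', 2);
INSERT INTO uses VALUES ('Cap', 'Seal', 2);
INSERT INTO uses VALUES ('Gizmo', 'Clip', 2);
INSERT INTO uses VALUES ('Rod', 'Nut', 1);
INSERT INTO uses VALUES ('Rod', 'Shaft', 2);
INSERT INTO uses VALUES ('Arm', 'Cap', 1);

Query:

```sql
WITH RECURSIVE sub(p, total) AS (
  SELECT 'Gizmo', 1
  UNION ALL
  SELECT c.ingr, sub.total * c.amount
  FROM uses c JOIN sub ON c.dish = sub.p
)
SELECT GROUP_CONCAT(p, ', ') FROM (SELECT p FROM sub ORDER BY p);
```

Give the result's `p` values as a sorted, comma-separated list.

Base: (Gizmo, total=1).
Iteration 1: components of {Gizmo} -> Arm = 1*2 = 2, Clip = 1*2 = 2.
Iteration 2: components of {Arm,Clip} -> Cap = 2*1 = 2.
Iteration 3: components of {Cap} -> Rod = 2*2 = 4, Seal = 2*2 = 4.
Iteration 4: components of {Rod,Seal} -> Nut = 4*1 = 4, Shaft = 4*2 = 8.
Iteration 5: no further components; recursion stops.

Arm, Cap, Clip, Gizmo, Nut, Rod, Seal, Shaft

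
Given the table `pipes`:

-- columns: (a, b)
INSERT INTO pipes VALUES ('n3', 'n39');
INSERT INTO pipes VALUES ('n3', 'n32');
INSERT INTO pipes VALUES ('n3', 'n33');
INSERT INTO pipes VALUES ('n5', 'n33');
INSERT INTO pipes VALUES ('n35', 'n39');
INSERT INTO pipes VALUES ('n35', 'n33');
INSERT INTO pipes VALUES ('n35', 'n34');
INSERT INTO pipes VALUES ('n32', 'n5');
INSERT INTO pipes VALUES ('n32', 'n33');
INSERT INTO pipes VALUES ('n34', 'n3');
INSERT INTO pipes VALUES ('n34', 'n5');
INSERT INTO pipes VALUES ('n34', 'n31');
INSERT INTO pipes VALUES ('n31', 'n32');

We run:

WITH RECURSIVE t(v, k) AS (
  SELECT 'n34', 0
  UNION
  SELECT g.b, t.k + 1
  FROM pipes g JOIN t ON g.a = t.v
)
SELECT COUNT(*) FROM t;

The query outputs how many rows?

10

Base: (n34, k=0).
Iteration 1: edges from {n34} -> (n3, k=1), (n31, k=1), (n5, k=1).
Iteration 2: edges from {n3,n31,n5} -> (n32, k=2), (n33, k=2), (n39, k=2). [UNION drops 2 duplicate row(s)]
Iteration 3: edges from {n32,n33,n39} -> (n33, k=3), (n5, k=3).
Iteration 4: edges from {n33,n5} -> (n33, k=4).
Iteration 5: no outgoing edges from {n33}; recursion stops.
Total rows emitted: 10.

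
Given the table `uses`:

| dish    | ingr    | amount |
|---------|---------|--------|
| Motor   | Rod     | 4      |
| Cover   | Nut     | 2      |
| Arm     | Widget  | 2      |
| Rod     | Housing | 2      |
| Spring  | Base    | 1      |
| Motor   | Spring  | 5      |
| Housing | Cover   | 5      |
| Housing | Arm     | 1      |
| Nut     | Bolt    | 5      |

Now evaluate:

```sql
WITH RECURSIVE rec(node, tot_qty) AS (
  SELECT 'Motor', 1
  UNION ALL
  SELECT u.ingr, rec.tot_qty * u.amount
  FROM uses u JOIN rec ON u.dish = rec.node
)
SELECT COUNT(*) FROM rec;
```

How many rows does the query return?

10

Base: (Motor, tot_qty=1).
Iteration 1: components of {Motor} -> Rod = 1*4 = 4, Spring = 1*5 = 5.
Iteration 2: components of {Rod,Spring} -> Base = 5*1 = 5, Housing = 4*2 = 8.
Iteration 3: components of {Base,Housing} -> Arm = 8*1 = 8, Cover = 8*5 = 40.
Iteration 4: components of {Arm,Cover} -> Nut = 40*2 = 80, Widget = 8*2 = 16.
Iteration 5: components of {Nut,Widget} -> Bolt = 80*5 = 400.
Iteration 6: no further components; recursion stops.
Total rows emitted: 10.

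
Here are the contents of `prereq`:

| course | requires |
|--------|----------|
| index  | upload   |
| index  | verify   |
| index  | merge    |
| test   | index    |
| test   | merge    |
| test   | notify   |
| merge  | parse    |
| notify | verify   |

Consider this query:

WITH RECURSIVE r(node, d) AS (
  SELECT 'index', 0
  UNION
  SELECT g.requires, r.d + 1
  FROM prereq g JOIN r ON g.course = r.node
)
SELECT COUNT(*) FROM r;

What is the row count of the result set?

5

Base: (index, d=0).
Iteration 1: edges from {index} -> (merge, d=1), (upload, d=1), (verify, d=1).
Iteration 2: edges from {merge,upload,verify} -> (parse, d=2).
Iteration 3: no outgoing edges from {parse}; recursion stops.
Total rows emitted: 5.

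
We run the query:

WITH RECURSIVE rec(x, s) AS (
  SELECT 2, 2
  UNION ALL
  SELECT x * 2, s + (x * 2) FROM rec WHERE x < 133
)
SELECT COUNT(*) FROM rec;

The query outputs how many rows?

8

Base: x=2, s=2.
Iteration 1: 2 < 133 holds -> x = 2 * 2 = 4, s = 2 + 4 = 6.
Iteration 2: 4 < 133 holds -> x = 4 * 2 = 8, s = 6 + 8 = 14.
Iteration 3: 8 < 133 holds -> x = 8 * 2 = 16, s = 14 + 16 = 30.
Iteration 4: 16 < 133 holds -> x = 16 * 2 = 32, s = 30 + 32 = 62.
Iteration 5: 32 < 133 holds -> x = 32 * 2 = 64, s = 62 + 64 = 126.
Iteration 6: 64 < 133 holds -> x = 64 * 2 = 128, s = 126 + 128 = 254.
Iteration 7: 128 < 133 holds -> x = 128 * 2 = 256, s = 254 + 256 = 510.
Iteration 8: 256 < 133 fails; recursion stops.
Total rows emitted: 8.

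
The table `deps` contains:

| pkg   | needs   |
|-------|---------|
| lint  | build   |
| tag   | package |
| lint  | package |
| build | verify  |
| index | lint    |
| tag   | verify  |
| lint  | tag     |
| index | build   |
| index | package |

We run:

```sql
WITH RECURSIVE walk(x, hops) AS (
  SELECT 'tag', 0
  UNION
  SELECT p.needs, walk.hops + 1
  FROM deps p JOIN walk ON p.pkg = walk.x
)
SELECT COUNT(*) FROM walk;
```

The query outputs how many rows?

Base: (tag, hops=0).
Iteration 1: edges from {tag} -> (package, hops=1), (verify, hops=1).
Iteration 2: no outgoing edges from {package,verify}; recursion stops.
Total rows emitted: 3.

3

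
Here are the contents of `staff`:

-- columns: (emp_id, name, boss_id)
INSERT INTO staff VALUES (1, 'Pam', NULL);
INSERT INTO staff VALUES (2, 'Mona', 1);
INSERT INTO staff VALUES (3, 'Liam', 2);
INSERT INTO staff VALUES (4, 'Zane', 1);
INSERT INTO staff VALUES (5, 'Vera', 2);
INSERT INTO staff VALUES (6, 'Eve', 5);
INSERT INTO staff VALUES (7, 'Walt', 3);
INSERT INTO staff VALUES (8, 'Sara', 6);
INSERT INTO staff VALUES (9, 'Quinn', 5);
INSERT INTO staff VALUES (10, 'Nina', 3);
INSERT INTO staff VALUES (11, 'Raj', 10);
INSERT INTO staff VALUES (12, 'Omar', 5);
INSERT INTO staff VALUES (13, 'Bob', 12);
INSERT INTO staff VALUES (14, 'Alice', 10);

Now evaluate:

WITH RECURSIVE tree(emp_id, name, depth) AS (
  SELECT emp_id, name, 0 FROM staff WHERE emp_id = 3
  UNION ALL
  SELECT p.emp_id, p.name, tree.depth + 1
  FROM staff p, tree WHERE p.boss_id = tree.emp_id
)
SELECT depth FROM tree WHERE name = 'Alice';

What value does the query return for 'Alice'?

Base: emp_id=3 (Liam) at depth 0.
Iteration 1: rows with boss_id in {3} -> Walt (id 7, depth 1), Nina (id 10, depth 1).
Iteration 2: rows with boss_id in {7,10} -> Raj (id 11, depth 2), Alice (id 14, depth 2).
Iteration 3: no rows with boss_id in {11,14}; recursion stops.

2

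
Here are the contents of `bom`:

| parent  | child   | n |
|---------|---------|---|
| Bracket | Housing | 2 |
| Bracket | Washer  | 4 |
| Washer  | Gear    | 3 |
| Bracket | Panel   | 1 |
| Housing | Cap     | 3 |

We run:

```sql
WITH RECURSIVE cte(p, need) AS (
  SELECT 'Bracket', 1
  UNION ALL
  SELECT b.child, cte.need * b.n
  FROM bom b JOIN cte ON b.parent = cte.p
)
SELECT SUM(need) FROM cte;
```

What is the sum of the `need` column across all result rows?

26

Base: (Bracket, need=1).
Iteration 1: components of {Bracket} -> Housing = 1*2 = 2, Panel = 1*1 = 1, Washer = 1*4 = 4.
Iteration 2: components of {Housing,Panel,Washer} -> Cap = 2*3 = 6, Gear = 4*3 = 12.
Iteration 3: no further components; recursion stops.
SUM(need) = 1 + 2 + 4 + 1 + 6 + 12 = 26.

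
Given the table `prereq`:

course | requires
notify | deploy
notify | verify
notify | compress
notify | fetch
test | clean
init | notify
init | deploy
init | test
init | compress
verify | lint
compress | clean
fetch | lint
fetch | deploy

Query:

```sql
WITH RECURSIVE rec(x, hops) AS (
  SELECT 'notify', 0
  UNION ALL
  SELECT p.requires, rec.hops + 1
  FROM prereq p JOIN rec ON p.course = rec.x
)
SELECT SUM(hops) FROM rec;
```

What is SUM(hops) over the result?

Base: (notify, hops=0).
Iteration 1: edges from {notify} -> (compress, hops=1), (deploy, hops=1), (fetch, hops=1), (verify, hops=1).
Iteration 2: edges from {compress,deploy,fetch,verify} -> (clean, hops=2), (deploy, hops=2), (lint, hops=2) x2. [UNION ALL keeps all 4 new rows, including repeats]
Iteration 3: no outgoing edges from {clean,deploy,lint}; recursion stops.
SUM(hops) = 0 + 1 + 1 + 1 + 1 + 2 + 2 + 2 + 2 = 12.

12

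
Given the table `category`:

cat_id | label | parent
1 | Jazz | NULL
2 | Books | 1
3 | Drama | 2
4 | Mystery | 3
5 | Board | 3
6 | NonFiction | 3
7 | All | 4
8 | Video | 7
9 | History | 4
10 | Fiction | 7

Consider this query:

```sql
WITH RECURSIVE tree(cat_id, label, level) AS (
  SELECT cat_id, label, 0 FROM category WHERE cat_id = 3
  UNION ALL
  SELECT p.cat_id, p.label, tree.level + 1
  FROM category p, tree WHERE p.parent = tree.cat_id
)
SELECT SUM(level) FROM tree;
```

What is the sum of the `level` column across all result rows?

13

Base: cat_id=3 (Drama) at level 0.
Iteration 1: rows with parent in {3} -> Mystery (id 4, level 1), Board (id 5, level 1), NonFiction (id 6, level 1).
Iteration 2: rows with parent in {4,5,6} -> All (id 7, level 2), History (id 9, level 2).
Iteration 3: rows with parent in {7,9} -> Video (id 8, level 3), Fiction (id 10, level 3).
Iteration 4: no rows with parent in {8,10}; recursion stops.
SUM(level) = 0 + 1 + 1 + 1 + 2 + 2 + 3 + 3 = 13.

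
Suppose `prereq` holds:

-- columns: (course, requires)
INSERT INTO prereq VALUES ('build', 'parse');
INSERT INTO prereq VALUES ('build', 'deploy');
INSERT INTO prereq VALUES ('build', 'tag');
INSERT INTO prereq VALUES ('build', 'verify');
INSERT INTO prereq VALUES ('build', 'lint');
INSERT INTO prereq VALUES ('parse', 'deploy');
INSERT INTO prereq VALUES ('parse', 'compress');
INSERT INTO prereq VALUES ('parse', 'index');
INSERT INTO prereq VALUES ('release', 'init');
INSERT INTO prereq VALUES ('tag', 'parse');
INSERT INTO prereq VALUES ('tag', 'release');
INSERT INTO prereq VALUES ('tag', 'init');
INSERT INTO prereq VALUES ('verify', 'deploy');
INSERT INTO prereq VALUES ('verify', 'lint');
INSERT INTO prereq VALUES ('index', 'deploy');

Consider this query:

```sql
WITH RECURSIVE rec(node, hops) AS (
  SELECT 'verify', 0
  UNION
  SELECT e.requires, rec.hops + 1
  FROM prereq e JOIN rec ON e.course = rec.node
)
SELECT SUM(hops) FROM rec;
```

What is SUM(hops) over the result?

2

Base: (verify, hops=0).
Iteration 1: edges from {verify} -> (deploy, hops=1), (lint, hops=1).
Iteration 2: no outgoing edges from {deploy,lint}; recursion stops.
SUM(hops) = 0 + 1 + 1 = 2.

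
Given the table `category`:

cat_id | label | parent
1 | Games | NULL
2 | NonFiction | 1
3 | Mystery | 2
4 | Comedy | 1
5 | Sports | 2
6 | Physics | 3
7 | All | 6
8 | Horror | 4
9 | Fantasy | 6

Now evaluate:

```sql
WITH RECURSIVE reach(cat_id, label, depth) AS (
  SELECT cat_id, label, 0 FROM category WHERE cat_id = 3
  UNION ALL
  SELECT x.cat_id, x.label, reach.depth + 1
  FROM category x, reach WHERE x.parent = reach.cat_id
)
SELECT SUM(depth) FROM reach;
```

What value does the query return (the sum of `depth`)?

5

Base: cat_id=3 (Mystery) at depth 0.
Iteration 1: rows with parent in {3} -> Physics (id 6, depth 1).
Iteration 2: rows with parent in {6} -> All (id 7, depth 2), Fantasy (id 9, depth 2).
Iteration 3: no rows with parent in {7,9}; recursion stops.
SUM(depth) = 0 + 1 + 2 + 2 = 5.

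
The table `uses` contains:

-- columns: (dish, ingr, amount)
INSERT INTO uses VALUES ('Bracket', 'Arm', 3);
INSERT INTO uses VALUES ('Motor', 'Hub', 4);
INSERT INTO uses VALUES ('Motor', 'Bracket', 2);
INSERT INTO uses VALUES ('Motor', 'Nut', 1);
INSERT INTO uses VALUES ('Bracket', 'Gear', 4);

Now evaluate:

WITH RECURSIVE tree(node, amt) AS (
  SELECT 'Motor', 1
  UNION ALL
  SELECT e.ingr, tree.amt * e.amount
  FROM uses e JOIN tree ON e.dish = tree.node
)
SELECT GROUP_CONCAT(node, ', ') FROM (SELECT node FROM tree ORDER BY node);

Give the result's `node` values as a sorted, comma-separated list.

Base: (Motor, amt=1).
Iteration 1: components of {Motor} -> Bracket = 1*2 = 2, Hub = 1*4 = 4, Nut = 1*1 = 1.
Iteration 2: components of {Bracket,Hub,Nut} -> Arm = 2*3 = 6, Gear = 2*4 = 8.
Iteration 3: no further components; recursion stops.

Arm, Bracket, Gear, Hub, Motor, Nut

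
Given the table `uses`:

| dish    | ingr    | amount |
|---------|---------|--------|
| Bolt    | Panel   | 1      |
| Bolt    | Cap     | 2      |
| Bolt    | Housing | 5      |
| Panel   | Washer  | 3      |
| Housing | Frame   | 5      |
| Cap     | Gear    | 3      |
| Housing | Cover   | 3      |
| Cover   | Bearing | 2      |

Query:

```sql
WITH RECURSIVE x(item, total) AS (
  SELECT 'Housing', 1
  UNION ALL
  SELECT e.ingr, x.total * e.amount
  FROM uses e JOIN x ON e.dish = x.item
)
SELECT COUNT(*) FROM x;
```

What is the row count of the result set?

4

Base: (Housing, total=1).
Iteration 1: components of {Housing} -> Cover = 1*3 = 3, Frame = 1*5 = 5.
Iteration 2: components of {Cover,Frame} -> Bearing = 3*2 = 6.
Iteration 3: no further components; recursion stops.
Total rows emitted: 4.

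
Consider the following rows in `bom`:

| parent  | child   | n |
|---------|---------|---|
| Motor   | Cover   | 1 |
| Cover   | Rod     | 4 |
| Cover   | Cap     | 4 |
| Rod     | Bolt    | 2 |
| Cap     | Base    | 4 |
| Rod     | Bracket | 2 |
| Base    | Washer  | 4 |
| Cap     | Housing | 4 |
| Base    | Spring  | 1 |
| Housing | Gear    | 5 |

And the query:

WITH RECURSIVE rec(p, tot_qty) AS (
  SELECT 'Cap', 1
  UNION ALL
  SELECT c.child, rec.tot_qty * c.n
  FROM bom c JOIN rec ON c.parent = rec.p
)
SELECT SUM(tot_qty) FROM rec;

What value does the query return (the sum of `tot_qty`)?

49

Base: (Cap, tot_qty=1).
Iteration 1: components of {Cap} -> Base = 1*4 = 4, Housing = 1*4 = 4.
Iteration 2: components of {Base,Housing} -> Gear = 4*5 = 20, Spring = 4*1 = 4, Washer = 4*4 = 16.
Iteration 3: no further components; recursion stops.
SUM(tot_qty) = 1 + 4 + 4 + 16 + 4 + 20 = 49.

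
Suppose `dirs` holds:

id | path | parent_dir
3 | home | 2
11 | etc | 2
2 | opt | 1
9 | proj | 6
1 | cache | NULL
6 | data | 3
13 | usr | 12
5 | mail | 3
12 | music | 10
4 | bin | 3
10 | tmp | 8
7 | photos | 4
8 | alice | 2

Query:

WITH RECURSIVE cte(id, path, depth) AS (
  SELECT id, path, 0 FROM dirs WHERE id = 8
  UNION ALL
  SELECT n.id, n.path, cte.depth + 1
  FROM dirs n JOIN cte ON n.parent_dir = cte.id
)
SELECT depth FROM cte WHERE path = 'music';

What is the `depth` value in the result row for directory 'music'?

Base: id=8 (alice) at depth 0.
Iteration 1: rows with parent_dir in {8} -> tmp (id 10, depth 1).
Iteration 2: rows with parent_dir in {10} -> music (id 12, depth 2).
Iteration 3: rows with parent_dir in {12} -> usr (id 13, depth 3).
Iteration 4: no rows with parent_dir in {13}; recursion stops.

2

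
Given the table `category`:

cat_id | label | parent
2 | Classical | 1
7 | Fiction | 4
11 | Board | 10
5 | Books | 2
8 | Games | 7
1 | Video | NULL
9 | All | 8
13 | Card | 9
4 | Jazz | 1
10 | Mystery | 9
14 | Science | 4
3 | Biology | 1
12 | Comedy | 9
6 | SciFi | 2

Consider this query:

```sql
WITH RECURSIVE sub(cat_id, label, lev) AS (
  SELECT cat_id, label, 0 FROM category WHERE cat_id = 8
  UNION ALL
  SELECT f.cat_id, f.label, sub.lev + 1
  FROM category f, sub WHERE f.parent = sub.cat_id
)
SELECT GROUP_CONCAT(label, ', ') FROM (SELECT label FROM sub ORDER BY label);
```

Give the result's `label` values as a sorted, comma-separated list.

All, Board, Card, Comedy, Games, Mystery

Base: cat_id=8 (Games) at lev 0.
Iteration 1: rows with parent in {8} -> All (id 9, lev 1).
Iteration 2: rows with parent in {9} -> Mystery (id 10, lev 2), Comedy (id 12, lev 2), Card (id 13, lev 2).
Iteration 3: rows with parent in {10,12,13} -> Board (id 11, lev 3).
Iteration 4: no rows with parent in {11}; recursion stops.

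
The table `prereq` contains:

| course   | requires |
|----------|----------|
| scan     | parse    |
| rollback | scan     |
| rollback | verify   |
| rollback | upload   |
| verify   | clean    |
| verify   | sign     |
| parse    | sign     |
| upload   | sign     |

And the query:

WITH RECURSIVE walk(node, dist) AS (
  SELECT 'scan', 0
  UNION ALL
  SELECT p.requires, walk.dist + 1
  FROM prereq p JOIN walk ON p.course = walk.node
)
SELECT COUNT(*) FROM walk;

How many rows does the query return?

Base: (scan, dist=0).
Iteration 1: edges from {scan} -> (parse, dist=1).
Iteration 2: edges from {parse} -> (sign, dist=2).
Iteration 3: no outgoing edges from {sign}; recursion stops.
Total rows emitted: 3.

3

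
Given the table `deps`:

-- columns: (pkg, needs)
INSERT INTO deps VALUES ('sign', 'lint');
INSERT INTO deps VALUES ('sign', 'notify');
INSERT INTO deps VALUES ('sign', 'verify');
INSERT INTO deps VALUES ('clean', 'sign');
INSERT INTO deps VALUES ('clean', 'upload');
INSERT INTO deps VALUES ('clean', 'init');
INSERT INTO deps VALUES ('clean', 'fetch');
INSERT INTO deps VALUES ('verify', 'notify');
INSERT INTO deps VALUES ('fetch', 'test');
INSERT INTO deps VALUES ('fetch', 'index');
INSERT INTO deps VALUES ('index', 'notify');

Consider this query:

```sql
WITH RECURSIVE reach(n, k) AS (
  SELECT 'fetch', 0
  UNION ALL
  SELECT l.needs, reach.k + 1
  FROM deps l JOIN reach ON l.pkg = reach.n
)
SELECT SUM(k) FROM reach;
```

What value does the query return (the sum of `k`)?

4

Base: (fetch, k=0).
Iteration 1: edges from {fetch} -> (index, k=1), (test, k=1).
Iteration 2: edges from {index,test} -> (notify, k=2).
Iteration 3: no outgoing edges from {notify}; recursion stops.
SUM(k) = 0 + 1 + 1 + 2 = 4.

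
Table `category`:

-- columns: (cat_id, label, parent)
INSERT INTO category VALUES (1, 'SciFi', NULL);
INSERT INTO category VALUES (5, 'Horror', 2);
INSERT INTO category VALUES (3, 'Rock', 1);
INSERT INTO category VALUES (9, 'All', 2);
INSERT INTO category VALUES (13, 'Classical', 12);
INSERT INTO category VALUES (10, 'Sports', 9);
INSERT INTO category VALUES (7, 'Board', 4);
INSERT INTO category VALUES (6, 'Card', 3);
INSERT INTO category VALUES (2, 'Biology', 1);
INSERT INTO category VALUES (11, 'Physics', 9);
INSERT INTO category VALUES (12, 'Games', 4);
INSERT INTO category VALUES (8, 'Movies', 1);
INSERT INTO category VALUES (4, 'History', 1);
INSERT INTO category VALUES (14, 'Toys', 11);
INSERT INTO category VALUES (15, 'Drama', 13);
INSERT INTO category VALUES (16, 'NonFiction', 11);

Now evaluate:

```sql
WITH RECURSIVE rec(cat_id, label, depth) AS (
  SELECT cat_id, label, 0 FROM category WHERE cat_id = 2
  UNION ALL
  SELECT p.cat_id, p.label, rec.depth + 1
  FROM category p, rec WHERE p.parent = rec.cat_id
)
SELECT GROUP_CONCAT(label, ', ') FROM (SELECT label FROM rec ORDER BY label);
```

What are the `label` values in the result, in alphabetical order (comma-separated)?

Base: cat_id=2 (Biology) at depth 0.
Iteration 1: rows with parent in {2} -> Horror (id 5, depth 1), All (id 9, depth 1).
Iteration 2: rows with parent in {5,9} -> Sports (id 10, depth 2), Physics (id 11, depth 2).
Iteration 3: rows with parent in {10,11} -> Toys (id 14, depth 3), NonFiction (id 16, depth 3).
Iteration 4: no rows with parent in {14,16}; recursion stops.

All, Biology, Horror, NonFiction, Physics, Sports, Toys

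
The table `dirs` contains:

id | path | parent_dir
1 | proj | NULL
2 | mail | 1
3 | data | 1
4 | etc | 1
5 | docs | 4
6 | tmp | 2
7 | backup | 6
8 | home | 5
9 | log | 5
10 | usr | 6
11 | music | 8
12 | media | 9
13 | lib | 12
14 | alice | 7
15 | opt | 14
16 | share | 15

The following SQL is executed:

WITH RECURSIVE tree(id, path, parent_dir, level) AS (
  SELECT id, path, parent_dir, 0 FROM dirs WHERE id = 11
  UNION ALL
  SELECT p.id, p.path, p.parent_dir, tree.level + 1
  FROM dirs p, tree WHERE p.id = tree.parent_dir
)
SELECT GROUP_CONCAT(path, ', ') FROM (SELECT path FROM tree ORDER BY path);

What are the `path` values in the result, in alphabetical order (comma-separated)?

docs, etc, home, music, proj

Base: id=11 (music), parent_dir=8, level 0.
Iteration 1: join on id=8 -> home (id 8, parent_dir=5, level 1).
Iteration 2: join on id=5 -> docs (id 5, parent_dir=4, level 2).
Iteration 3: join on id=4 -> etc (id 4, parent_dir=1, level 3).
Iteration 4: join on id=1 -> proj (id 1, parent_dir=NULL, level 4).
Iteration 5: parent_dir is NULL; no match; recursion stops.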